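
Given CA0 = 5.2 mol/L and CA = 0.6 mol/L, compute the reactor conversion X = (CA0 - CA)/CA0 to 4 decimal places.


X = (CA0 - CA) / CA0
X = (5.2 - 0.6) / 5.2
X = 4.6 / 5.2
X = 0.8846


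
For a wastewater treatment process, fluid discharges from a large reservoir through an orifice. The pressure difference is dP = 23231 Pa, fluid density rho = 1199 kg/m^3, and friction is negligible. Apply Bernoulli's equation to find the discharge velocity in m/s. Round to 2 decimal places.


v = sqrt(2*dP/rho)
v = sqrt(2*23231/1199)
v = sqrt(38.750626)
v = 6.23 m/s


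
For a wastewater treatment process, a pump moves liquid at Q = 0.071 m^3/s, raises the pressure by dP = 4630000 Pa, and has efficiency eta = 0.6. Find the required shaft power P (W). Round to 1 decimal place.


P = Q * dP / eta
P = 0.071 * 4630000 / 0.6
P = 328730.0 / 0.6
P = 547883.3 W


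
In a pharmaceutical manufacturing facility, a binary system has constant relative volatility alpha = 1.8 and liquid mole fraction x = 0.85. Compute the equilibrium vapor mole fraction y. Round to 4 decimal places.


y = alpha*x / (1 + (alpha-1)*x)
y = 1.8*0.85 / (1 + (1.8-1)*0.85)
y = 1.53 / (1 + 0.68)
y = 1.53 / 1.68
y = 0.9107


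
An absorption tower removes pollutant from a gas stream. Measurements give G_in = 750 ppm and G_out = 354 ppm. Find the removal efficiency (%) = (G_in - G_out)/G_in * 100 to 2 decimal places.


Efficiency = (G_in - G_out) / G_in * 100%
Efficiency = (750 - 354) / 750 * 100
Efficiency = 396 / 750 * 100
Efficiency = 52.80%


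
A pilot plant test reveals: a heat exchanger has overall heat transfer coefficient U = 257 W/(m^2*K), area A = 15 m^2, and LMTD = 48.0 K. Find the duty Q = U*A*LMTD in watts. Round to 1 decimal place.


Q = U * A * LMTD
Q = 257 * 15 * 48.0
Q = 185040.0 W


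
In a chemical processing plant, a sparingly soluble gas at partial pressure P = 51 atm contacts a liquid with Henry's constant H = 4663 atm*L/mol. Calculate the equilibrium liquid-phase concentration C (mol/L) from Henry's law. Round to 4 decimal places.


C = P / H
C = 51 / 4663
C = 0.0109 mol/L


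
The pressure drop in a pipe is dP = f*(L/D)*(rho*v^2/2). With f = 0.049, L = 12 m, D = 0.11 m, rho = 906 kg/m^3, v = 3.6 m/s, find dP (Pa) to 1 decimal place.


dP = f * (L/D) * (rho*v^2/2)
dP = 0.049 * (12/0.11) * (906*3.6^2/2)
L/D = 109.09090909
rho*v^2/2 = 906*12.96/2 = 5870.88
dP = 0.049 * 109.09090909 * 5870.88
dP = 31382.5 Pa


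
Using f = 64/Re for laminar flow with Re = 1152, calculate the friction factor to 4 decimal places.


f = 64 / Re
f = 64 / 1152
f = 0.0556


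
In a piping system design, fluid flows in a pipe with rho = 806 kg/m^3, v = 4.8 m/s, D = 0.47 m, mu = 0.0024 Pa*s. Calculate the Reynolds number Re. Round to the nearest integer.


Re = rho * v * D / mu
Re = 806 * 4.8 * 0.47 / 0.0024
Re = 1818.336 / 0.0024
Re = 757640


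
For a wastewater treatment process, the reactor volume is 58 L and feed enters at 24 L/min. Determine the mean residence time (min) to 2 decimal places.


tau = V / v0
tau = 58 / 24
tau = 2.42 min


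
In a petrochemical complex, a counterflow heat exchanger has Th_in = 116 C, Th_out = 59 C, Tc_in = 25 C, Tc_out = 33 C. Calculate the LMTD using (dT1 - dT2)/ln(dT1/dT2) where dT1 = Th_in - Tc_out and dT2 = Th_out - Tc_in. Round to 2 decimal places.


dT1 = Th_in - Tc_out = 116 - 33 = 83
dT2 = Th_out - Tc_in = 59 - 25 = 34
LMTD = (dT1 - dT2) / ln(dT1/dT2)
LMTD = (83 - 34) / ln(83/34)
LMTD = 54.90 K


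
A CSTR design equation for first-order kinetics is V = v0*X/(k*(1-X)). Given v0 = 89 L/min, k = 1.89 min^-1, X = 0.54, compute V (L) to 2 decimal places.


V = v0 * X / (k * (1 - X))
V = 89 * 0.54 / (1.89 * (1 - 0.54))
V = 48.06 / (1.89 * 0.46)
V = 48.06 / 0.8694
V = 55.28 L


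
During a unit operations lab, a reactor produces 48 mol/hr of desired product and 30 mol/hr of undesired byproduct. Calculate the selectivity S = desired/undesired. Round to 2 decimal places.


S = desired product rate / undesired product rate
S = 48 / 30
S = 1.60


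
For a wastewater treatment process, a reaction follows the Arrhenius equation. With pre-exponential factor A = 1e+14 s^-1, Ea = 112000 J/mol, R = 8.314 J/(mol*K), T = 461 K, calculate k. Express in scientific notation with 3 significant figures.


k = A * exp(-Ea/(R*T))
k = 1e+14 * exp(-112000 / (8.314 * 461))
k = 1e+14 * exp(-29.221808)
k = 2.04e+01


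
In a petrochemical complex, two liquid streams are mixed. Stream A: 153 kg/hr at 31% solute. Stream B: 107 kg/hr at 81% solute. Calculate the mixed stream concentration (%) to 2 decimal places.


Mass balance on solute: F1*x1 + F2*x2 = F3*x3
F3 = F1 + F2 = 153 + 107 = 260 kg/hr
x3 = (F1*x1 + F2*x2)/F3
x3 = (153*0.31 + 107*0.81) / 260
x3 = 51.58%


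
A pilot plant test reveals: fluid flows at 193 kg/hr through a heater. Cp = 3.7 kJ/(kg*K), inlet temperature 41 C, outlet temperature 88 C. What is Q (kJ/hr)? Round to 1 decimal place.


Q = m_dot * Cp * (T2 - T1)
Q = 193 * 3.7 * (88 - 41)
Q = 193 * 3.7 * 47
Q = 33562.7 kJ/hr


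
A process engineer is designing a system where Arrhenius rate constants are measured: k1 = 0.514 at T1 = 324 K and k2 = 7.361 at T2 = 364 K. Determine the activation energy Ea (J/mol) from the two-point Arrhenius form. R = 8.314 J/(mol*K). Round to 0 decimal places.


Ea = R * ln(k2/k1) / (1/T1 - 1/T2)
ln(k2/k1) = ln(7.361/0.514) = 2.6617278
1/T1 - 1/T2 = 1/324 - 1/364 = 0.000339167006
Ea = 8.314 * 2.6617278 / 0.000339167006
Ea = 65247 J/mol


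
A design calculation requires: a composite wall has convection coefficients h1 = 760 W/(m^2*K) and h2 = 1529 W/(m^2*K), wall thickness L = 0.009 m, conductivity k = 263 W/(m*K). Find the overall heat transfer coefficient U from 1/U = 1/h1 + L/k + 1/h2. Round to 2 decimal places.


1/U = 1/h1 + L/k + 1/h2
1/U = 1/760 + 0.009/263 + 1/1529
1/U = 0.0013157895 + 3.42205e-05 + 0.0006540222
1/U = 0.0020040322
U = 498.99 W/(m^2*K)


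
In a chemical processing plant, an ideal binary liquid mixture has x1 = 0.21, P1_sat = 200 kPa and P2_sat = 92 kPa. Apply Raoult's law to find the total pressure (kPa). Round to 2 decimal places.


P = x1*P1_sat + x2*P2_sat
x2 = 1 - x1 = 1 - 0.21 = 0.79
P = 0.21*200 + 0.79*92
P = 42.0 + 72.68
P = 114.68 kPa


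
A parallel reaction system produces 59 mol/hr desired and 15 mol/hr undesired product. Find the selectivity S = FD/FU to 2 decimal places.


S = desired product rate / undesired product rate
S = 59 / 15
S = 3.93


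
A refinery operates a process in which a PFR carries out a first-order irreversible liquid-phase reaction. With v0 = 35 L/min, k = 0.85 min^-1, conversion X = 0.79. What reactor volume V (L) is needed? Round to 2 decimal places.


V = (v0/k) * ln(1/(1-X))
V = (35/0.85) * ln(1/(1-0.79))
V = 41.176471 * ln(4.761905)
V = 41.176471 * 1.560648
V = 64.26 L


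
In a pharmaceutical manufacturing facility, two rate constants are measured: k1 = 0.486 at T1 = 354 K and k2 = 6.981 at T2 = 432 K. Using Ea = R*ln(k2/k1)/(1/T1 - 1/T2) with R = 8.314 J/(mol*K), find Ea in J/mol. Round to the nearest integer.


Ea = R * ln(k2/k1) / (1/T1 - 1/T2)
ln(k2/k1) = ln(6.981/0.486) = 2.6647388
1/T1 - 1/T2 = 1/354 - 1/432 = 0.000510043942
Ea = 8.314 * 2.6647388 / 0.000510043942
Ea = 43437 J/mol


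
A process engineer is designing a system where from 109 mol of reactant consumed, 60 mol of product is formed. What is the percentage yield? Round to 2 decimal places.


Yield = (moles product / moles consumed) * 100%
Yield = (60 / 109) * 100
Yield = 0.5505 * 100
Yield = 55.05%


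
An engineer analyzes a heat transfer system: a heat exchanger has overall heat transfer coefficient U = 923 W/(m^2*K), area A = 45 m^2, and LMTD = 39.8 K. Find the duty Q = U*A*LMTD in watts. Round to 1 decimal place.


Q = U * A * LMTD
Q = 923 * 45 * 39.8
Q = 1653093.0 W


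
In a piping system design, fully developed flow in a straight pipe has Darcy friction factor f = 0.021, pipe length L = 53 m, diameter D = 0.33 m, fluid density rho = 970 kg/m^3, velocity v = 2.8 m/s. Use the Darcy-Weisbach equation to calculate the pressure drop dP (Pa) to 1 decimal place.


dP = f * (L/D) * (rho*v^2/2)
dP = 0.021 * (53/0.33) * (970*2.8^2/2)
L/D = 160.60606061
rho*v^2/2 = 970*7.84/2 = 3802.4
dP = 0.021 * 160.60606061 * 3802.4
dP = 12824.5 Pa


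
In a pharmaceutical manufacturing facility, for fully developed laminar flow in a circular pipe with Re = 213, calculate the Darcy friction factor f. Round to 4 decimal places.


f = 64 / Re
f = 64 / 213
f = 0.3005


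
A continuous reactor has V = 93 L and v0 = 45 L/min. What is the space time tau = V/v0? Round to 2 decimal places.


tau = V / v0
tau = 93 / 45
tau = 2.07 min


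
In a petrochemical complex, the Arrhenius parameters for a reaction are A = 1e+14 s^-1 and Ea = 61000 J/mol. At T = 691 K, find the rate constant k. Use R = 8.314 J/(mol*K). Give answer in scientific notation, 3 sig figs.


k = A * exp(-Ea/(R*T))
k = 1e+14 * exp(-61000 / (8.314 * 691))
k = 1e+14 * exp(-10.617977)
k = 2.45e+09


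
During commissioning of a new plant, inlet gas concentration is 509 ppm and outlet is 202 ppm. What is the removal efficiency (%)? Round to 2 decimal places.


Efficiency = (G_in - G_out) / G_in * 100%
Efficiency = (509 - 202) / 509 * 100
Efficiency = 307 / 509 * 100
Efficiency = 60.31%


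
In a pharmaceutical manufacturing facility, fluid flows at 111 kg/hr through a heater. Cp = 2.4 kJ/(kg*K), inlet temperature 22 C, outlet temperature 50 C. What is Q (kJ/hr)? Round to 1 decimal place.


Q = m_dot * Cp * (T2 - T1)
Q = 111 * 2.4 * (50 - 22)
Q = 111 * 2.4 * 28
Q = 7459.2 kJ/hr


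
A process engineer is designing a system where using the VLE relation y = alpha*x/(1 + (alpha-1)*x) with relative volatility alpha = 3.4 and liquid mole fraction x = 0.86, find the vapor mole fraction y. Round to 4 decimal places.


y = alpha*x / (1 + (alpha-1)*x)
y = 3.4*0.86 / (1 + (3.4-1)*0.86)
y = 2.924 / (1 + 2.064)
y = 2.924 / 3.064
y = 0.9543


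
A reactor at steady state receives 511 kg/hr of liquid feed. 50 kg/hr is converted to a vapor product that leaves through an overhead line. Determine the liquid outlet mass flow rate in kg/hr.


Steady-state mass balance on the main outlet: F_out = F_in - F_removed
F_out = 511 - 50
F_out = 461 kg/hr


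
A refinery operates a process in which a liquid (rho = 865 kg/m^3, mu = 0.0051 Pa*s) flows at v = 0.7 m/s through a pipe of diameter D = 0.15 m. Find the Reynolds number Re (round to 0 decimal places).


Re = rho * v * D / mu
Re = 865 * 0.7 * 0.15 / 0.0051
Re = 90.825 / 0.0051
Re = 17809


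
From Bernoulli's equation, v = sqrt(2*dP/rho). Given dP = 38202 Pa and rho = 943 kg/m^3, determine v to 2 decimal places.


v = sqrt(2*dP/rho)
v = sqrt(2*38202/943)
v = sqrt(81.022269)
v = 9.00 m/s


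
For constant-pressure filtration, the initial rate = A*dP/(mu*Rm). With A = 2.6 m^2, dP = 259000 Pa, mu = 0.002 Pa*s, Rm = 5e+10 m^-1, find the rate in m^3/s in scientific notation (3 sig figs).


rate = A * dP / (mu * Rm)
rate = 2.6 * 259000 / (0.002 * 5e+10)
rate = 673400.0 / 1.000e+08
rate = 6.73e-03 m^3/s


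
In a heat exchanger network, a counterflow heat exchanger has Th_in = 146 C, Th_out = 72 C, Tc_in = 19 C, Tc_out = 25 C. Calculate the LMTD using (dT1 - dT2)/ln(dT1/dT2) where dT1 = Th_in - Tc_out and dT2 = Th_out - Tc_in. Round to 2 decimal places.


dT1 = Th_in - Tc_out = 146 - 25 = 121
dT2 = Th_out - Tc_in = 72 - 19 = 53
LMTD = (dT1 - dT2) / ln(dT1/dT2)
LMTD = (121 - 53) / ln(121/53)
LMTD = 82.37 K


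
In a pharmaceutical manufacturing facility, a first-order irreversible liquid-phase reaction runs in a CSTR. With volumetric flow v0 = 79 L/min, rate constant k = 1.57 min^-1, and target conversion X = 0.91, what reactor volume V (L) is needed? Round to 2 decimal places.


V = v0 * X / (k * (1 - X))
V = 79 * 0.91 / (1.57 * (1 - 0.91))
V = 71.89 / (1.57 * 0.09)
V = 71.89 / 0.1413
V = 508.78 L


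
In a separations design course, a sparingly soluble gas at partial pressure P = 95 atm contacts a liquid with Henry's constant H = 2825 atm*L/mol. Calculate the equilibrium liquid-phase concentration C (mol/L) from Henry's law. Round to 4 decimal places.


C = P / H
C = 95 / 2825
C = 0.0336 mol/L


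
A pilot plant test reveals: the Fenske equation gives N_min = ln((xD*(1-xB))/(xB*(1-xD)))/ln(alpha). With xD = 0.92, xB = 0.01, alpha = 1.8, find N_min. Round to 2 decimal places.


N_min = ln((xD*(1-xB))/(xB*(1-xD))) / ln(alpha)
Numerator inside ln: 0.9108 / 0.0008 = 1138.5
ln(1138.5) = 7.037467
ln(alpha) = ln(1.8) = 0.587787
N_min = 7.037467 / 0.587787 = 11.97


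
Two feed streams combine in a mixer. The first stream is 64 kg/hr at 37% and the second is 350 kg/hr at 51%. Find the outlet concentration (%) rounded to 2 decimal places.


Mass balance on solute: F1*x1 + F2*x2 = F3*x3
F3 = F1 + F2 = 64 + 350 = 414 kg/hr
x3 = (F1*x1 + F2*x2)/F3
x3 = (64*0.37 + 350*0.51) / 414
x3 = 48.84%


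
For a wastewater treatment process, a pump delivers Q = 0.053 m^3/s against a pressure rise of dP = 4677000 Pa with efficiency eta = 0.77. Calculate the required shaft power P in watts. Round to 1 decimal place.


P = Q * dP / eta
P = 0.053 * 4677000 / 0.77
P = 247881.0 / 0.77
P = 321923.4 W


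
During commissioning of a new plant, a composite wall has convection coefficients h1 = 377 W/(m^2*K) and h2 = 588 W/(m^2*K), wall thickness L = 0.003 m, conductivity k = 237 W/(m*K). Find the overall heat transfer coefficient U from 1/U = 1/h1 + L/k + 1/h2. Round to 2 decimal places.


1/U = 1/h1 + L/k + 1/h2
1/U = 1/377 + 0.003/237 + 1/588
1/U = 0.0026525199 + 1.26582e-05 + 0.0017006803
1/U = 0.0043658584
U = 229.05 W/(m^2*K)


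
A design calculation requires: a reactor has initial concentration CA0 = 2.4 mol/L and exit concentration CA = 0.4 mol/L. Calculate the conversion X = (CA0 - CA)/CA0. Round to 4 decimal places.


X = (CA0 - CA) / CA0
X = (2.4 - 0.4) / 2.4
X = 2.0 / 2.4
X = 0.8333


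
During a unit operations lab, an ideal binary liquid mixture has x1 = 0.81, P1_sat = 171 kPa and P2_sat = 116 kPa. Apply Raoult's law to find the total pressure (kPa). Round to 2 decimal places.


P = x1*P1_sat + x2*P2_sat
x2 = 1 - x1 = 1 - 0.81 = 0.19
P = 0.81*171 + 0.19*116
P = 138.51 + 22.04
P = 160.55 kPa


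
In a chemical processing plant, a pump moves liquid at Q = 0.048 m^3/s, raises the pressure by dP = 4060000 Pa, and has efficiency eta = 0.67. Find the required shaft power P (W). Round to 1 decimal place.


P = Q * dP / eta
P = 0.048 * 4060000 / 0.67
P = 194880.0 / 0.67
P = 290865.7 W


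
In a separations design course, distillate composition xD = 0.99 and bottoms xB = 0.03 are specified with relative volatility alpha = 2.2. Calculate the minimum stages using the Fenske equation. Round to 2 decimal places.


N_min = ln((xD*(1-xB))/(xB*(1-xD))) / ln(alpha)
Numerator inside ln: 0.9603 / 0.0003 = 3201.0
ln(3201.0) = 8.071219
ln(alpha) = ln(2.2) = 0.788457
N_min = 8.071219 / 0.788457 = 10.24


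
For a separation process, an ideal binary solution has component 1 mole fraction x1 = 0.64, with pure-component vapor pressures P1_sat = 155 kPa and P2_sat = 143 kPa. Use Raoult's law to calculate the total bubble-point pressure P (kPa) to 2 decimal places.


P = x1*P1_sat + x2*P2_sat
x2 = 1 - x1 = 1 - 0.64 = 0.36
P = 0.64*155 + 0.36*143
P = 99.2 + 51.48
P = 150.68 kPa


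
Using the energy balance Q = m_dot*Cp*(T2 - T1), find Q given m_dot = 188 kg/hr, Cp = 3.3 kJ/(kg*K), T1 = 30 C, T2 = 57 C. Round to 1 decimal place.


Q = m_dot * Cp * (T2 - T1)
Q = 188 * 3.3 * (57 - 30)
Q = 188 * 3.3 * 27
Q = 16750.8 kJ/hr


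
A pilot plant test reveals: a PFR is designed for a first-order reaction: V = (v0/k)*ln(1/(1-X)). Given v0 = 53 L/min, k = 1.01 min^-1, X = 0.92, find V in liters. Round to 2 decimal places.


V = (v0/k) * ln(1/(1-X))
V = (53/1.01) * ln(1/(1-0.92))
V = 52.475248 * ln(12.5)
V = 52.475248 * 2.525729
V = 132.54 L


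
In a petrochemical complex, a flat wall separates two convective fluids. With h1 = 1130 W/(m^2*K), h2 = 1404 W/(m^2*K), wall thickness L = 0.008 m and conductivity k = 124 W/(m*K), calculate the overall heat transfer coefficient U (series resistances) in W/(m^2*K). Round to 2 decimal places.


1/U = 1/h1 + L/k + 1/h2
1/U = 1/1130 + 0.008/124 + 1/1404
1/U = 0.0008849558 + 6.45161e-05 + 0.0007122507
1/U = 0.0016617226
U = 601.79 W/(m^2*K)


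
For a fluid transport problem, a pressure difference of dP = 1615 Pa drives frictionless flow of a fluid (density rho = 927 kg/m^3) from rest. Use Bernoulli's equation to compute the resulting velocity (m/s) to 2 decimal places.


v = sqrt(2*dP/rho)
v = sqrt(2*1615/927)
v = sqrt(3.484358)
v = 1.87 m/s


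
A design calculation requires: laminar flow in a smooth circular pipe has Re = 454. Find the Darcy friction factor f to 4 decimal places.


f = 64 / Re
f = 64 / 454
f = 0.1410


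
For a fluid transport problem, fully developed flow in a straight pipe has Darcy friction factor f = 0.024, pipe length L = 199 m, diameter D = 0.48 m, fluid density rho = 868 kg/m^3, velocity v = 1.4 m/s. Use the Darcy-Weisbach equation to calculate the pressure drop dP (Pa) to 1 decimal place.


dP = f * (L/D) * (rho*v^2/2)
dP = 0.024 * (199/0.48) * (868*1.4^2/2)
L/D = 414.58333333
rho*v^2/2 = 868*1.96/2 = 850.64
dP = 0.024 * 414.58333333 * 850.64
dP = 8463.9 Pa


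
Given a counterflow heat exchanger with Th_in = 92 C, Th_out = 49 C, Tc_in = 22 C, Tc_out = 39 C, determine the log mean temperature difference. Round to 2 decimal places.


dT1 = Th_in - Tc_out = 92 - 39 = 53
dT2 = Th_out - Tc_in = 49 - 22 = 27
LMTD = (dT1 - dT2) / ln(dT1/dT2)
LMTD = (53 - 27) / ln(53/27)
LMTD = 38.55 K


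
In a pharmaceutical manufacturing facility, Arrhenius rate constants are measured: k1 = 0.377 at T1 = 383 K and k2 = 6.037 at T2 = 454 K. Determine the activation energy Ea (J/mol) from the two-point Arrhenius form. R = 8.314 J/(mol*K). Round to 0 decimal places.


Ea = R * ln(k2/k1) / (1/T1 - 1/T2)
ln(k2/k1) = ln(6.037/0.377) = 2.7734173
1/T1 - 1/T2 = 1/383 - 1/454 = 0.000408322886
Ea = 8.314 * 2.7734173 / 0.000408322886
Ea = 56470 J/mol


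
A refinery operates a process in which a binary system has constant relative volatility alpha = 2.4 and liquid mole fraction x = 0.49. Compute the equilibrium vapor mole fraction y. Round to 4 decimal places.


y = alpha*x / (1 + (alpha-1)*x)
y = 2.4*0.49 / (1 + (2.4-1)*0.49)
y = 1.176 / (1 + 0.686)
y = 1.176 / 1.686
y = 0.6975


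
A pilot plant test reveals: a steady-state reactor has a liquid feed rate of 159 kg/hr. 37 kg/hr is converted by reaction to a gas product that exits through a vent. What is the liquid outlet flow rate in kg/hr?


Steady-state mass balance on the main outlet: F_out = F_in - F_removed
F_out = 159 - 37
F_out = 122 kg/hr


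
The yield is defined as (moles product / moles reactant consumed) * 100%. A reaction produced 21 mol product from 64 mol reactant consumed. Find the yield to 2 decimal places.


Yield = (moles product / moles consumed) * 100%
Yield = (21 / 64) * 100
Yield = 0.3281 * 100
Yield = 32.81%


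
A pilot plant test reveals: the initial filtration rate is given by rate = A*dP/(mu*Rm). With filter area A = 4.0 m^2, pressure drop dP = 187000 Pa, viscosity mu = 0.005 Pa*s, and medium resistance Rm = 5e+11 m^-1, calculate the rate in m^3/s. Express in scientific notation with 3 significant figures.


rate = A * dP / (mu * Rm)
rate = 4.0 * 187000 / (0.005 * 5e+11)
rate = 748000.0 / 2.500e+09
rate = 2.99e-04 m^3/s


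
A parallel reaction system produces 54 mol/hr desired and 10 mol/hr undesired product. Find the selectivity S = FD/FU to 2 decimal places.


S = desired product rate / undesired product rate
S = 54 / 10
S = 5.40


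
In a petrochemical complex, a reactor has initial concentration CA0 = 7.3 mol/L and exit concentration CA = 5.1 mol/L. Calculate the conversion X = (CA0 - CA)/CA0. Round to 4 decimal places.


X = (CA0 - CA) / CA0
X = (7.3 - 5.1) / 7.3
X = 2.2 / 7.3
X = 0.3014


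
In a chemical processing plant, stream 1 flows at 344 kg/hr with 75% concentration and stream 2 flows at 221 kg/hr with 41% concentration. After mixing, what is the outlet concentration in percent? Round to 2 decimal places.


Mass balance on solute: F1*x1 + F2*x2 = F3*x3
F3 = F1 + F2 = 344 + 221 = 565 kg/hr
x3 = (F1*x1 + F2*x2)/F3
x3 = (344*0.75 + 221*0.41) / 565
x3 = 61.70%


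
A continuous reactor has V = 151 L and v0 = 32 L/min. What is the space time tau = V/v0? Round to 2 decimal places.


tau = V / v0
tau = 151 / 32
tau = 4.72 min


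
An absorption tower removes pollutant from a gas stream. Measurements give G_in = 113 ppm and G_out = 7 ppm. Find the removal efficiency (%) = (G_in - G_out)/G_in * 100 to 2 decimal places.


Efficiency = (G_in - G_out) / G_in * 100%
Efficiency = (113 - 7) / 113 * 100
Efficiency = 106 / 113 * 100
Efficiency = 93.81%


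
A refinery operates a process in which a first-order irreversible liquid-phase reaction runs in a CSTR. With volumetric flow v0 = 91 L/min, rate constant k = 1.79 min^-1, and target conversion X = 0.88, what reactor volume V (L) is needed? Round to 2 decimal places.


V = v0 * X / (k * (1 - X))
V = 91 * 0.88 / (1.79 * (1 - 0.88))
V = 80.08 / (1.79 * 0.12)
V = 80.08 / 0.2148
V = 372.81 L


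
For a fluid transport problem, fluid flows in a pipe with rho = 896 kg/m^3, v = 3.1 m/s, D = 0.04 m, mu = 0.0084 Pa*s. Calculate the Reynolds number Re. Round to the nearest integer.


Re = rho * v * D / mu
Re = 896 * 3.1 * 0.04 / 0.0084
Re = 111.104 / 0.0084
Re = 13227


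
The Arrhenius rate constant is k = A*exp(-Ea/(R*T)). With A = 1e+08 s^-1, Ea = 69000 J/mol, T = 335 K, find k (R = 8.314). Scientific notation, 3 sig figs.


k = A * exp(-Ea/(R*T))
k = 1e+08 * exp(-69000 / (8.314 * 335))
k = 1e+08 * exp(-24.773893)
k = 1.74e-03


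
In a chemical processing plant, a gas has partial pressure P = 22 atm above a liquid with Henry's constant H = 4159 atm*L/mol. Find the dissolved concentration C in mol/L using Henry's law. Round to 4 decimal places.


C = P / H
C = 22 / 4159
C = 0.0053 mol/L


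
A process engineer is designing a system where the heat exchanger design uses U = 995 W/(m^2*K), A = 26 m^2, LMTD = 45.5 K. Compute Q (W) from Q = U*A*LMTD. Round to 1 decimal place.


Q = U * A * LMTD
Q = 995 * 26 * 45.5
Q = 1177085.0 W


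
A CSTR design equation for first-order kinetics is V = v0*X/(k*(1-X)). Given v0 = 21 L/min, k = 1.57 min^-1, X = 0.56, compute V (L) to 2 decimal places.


V = v0 * X / (k * (1 - X))
V = 21 * 0.56 / (1.57 * (1 - 0.56))
V = 11.76 / (1.57 * 0.44)
V = 11.76 / 0.6908
V = 17.02 L


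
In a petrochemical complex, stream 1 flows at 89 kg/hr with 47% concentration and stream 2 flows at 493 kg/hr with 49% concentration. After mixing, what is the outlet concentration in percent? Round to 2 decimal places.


Mass balance on solute: F1*x1 + F2*x2 = F3*x3
F3 = F1 + F2 = 89 + 493 = 582 kg/hr
x3 = (F1*x1 + F2*x2)/F3
x3 = (89*0.47 + 493*0.49) / 582
x3 = 48.69%


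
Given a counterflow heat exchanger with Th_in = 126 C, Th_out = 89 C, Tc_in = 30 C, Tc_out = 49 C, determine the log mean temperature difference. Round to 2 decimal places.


dT1 = Th_in - Tc_out = 126 - 49 = 77
dT2 = Th_out - Tc_in = 89 - 30 = 59
LMTD = (dT1 - dT2) / ln(dT1/dT2)
LMTD = (77 - 59) / ln(77/59)
LMTD = 67.60 K


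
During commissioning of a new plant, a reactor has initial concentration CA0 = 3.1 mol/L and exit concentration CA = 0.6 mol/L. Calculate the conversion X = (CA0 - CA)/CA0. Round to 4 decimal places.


X = (CA0 - CA) / CA0
X = (3.1 - 0.6) / 3.1
X = 2.5 / 3.1
X = 0.8065


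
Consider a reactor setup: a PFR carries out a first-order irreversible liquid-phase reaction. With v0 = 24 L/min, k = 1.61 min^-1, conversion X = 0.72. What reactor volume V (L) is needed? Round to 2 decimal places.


V = (v0/k) * ln(1/(1-X))
V = (24/1.61) * ln(1/(1-0.72))
V = 14.906832 * ln(3.571429)
V = 14.906832 * 1.272966
V = 18.98 L


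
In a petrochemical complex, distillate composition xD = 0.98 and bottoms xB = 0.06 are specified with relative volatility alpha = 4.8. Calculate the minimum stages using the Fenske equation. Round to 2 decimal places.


N_min = ln((xD*(1-xB))/(xB*(1-xD))) / ln(alpha)
Numerator inside ln: 0.9212 / 0.0012 = 767.666667
ln(767.666667) = 6.643356
ln(alpha) = ln(4.8) = 1.568616
N_min = 6.643356 / 1.568616 = 4.24


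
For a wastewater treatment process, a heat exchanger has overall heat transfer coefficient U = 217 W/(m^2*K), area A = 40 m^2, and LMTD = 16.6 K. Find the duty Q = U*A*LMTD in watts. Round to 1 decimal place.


Q = U * A * LMTD
Q = 217 * 40 * 16.6
Q = 144088.0 W


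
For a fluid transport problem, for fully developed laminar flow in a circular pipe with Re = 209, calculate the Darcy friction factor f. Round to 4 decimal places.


f = 64 / Re
f = 64 / 209
f = 0.3062


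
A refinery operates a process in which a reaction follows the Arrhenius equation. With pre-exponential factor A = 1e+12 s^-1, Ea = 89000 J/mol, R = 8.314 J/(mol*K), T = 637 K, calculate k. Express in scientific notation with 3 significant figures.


k = A * exp(-Ea/(R*T))
k = 1e+12 * exp(-89000 / (8.314 * 637))
k = 1e+12 * exp(-16.805079)
k = 5.03e+04


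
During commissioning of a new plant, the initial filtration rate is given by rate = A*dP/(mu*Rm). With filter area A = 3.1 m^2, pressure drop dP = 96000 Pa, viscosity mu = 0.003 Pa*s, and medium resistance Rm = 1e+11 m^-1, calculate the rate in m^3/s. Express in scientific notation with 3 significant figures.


rate = A * dP / (mu * Rm)
rate = 3.1 * 96000 / (0.003 * 1e+11)
rate = 297600.0 / 3.000e+08
rate = 9.92e-04 m^3/s


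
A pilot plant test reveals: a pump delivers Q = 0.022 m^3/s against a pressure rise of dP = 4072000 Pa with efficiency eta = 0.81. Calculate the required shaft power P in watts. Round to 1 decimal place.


P = Q * dP / eta
P = 0.022 * 4072000 / 0.81
P = 89584.0 / 0.81
P = 110597.5 W


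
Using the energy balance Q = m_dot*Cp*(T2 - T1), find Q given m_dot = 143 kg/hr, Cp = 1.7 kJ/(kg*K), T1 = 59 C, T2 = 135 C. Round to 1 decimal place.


Q = m_dot * Cp * (T2 - T1)
Q = 143 * 1.7 * (135 - 59)
Q = 143 * 1.7 * 76
Q = 18475.6 kJ/hr


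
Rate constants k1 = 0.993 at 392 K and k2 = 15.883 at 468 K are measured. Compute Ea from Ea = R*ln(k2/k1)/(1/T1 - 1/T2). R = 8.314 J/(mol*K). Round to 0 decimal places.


Ea = R * ln(k2/k1) / (1/T1 - 1/T2)
ln(k2/k1) = ln(15.883/0.993) = 2.772274
1/T1 - 1/T2 = 1/392 - 1/468 = 0.000414268271
Ea = 8.314 * 2.772274 / 0.000414268271
Ea = 55637 J/mol


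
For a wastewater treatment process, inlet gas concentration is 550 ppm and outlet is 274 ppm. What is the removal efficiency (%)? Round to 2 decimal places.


Efficiency = (G_in - G_out) / G_in * 100%
Efficiency = (550 - 274) / 550 * 100
Efficiency = 276 / 550 * 100
Efficiency = 50.18%


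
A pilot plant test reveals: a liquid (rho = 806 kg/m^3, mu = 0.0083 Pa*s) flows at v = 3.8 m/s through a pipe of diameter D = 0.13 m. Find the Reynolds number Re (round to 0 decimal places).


Re = rho * v * D / mu
Re = 806 * 3.8 * 0.13 / 0.0083
Re = 398.164 / 0.0083
Re = 47972


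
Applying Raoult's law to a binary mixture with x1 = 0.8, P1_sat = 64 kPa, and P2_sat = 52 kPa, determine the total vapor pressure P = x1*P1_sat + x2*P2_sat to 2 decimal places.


P = x1*P1_sat + x2*P2_sat
x2 = 1 - x1 = 1 - 0.8 = 0.2
P = 0.8*64 + 0.2*52
P = 51.2 + 10.4
P = 61.60 kPa


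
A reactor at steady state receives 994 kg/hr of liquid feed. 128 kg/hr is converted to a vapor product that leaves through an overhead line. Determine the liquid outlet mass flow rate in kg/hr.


Steady-state mass balance on the main outlet: F_out = F_in - F_removed
F_out = 994 - 128
F_out = 866 kg/hr


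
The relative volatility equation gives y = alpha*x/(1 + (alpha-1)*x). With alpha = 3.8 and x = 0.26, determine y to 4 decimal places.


y = alpha*x / (1 + (alpha-1)*x)
y = 3.8*0.26 / (1 + (3.8-1)*0.26)
y = 0.988 / (1 + 0.728)
y = 0.988 / 1.728
y = 0.5718


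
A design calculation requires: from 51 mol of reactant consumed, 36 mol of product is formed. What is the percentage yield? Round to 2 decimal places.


Yield = (moles product / moles consumed) * 100%
Yield = (36 / 51) * 100
Yield = 0.7059 * 100
Yield = 70.59%


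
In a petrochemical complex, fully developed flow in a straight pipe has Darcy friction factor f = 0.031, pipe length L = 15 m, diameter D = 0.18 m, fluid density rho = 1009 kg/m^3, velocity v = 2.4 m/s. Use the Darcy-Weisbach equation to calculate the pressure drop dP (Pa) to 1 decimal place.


dP = f * (L/D) * (rho*v^2/2)
dP = 0.031 * (15/0.18) * (1009*2.4^2/2)
L/D = 83.33333333
rho*v^2/2 = 1009*5.76/2 = 2905.92
dP = 0.031 * 83.33333333 * 2905.92
dP = 7507.0 Pa


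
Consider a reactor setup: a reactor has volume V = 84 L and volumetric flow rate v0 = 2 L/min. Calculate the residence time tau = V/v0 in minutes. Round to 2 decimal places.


tau = V / v0
tau = 84 / 2
tau = 42.00 min


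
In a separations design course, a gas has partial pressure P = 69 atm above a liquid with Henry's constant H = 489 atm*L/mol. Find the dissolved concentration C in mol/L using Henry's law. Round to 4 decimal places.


C = P / H
C = 69 / 489
C = 0.1411 mol/L


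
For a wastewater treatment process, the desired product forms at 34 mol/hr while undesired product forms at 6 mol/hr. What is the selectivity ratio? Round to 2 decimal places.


S = desired product rate / undesired product rate
S = 34 / 6
S = 5.67


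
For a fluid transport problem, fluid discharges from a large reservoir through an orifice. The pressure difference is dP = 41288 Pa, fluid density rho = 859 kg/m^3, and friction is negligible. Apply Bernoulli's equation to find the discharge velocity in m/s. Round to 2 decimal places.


v = sqrt(2*dP/rho)
v = sqrt(2*41288/859)
v = sqrt(96.130384)
v = 9.80 m/s


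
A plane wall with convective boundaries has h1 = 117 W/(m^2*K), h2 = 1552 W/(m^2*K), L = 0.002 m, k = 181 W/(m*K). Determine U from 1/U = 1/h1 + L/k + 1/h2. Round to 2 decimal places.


1/U = 1/h1 + L/k + 1/h2
1/U = 1/117 + 0.002/181 + 1/1552
1/U = 0.0085470085 + 1.10497e-05 + 0.0006443299
1/U = 0.0092023881
U = 108.67 W/(m^2*K)


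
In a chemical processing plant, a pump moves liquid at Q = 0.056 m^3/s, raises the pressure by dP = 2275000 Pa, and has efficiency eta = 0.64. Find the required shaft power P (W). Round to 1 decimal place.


P = Q * dP / eta
P = 0.056 * 2275000 / 0.64
P = 127400.0 / 0.64
P = 199062.5 W


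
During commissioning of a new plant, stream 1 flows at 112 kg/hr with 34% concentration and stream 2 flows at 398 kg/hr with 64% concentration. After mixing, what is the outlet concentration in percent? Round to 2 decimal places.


Mass balance on solute: F1*x1 + F2*x2 = F3*x3
F3 = F1 + F2 = 112 + 398 = 510 kg/hr
x3 = (F1*x1 + F2*x2)/F3
x3 = (112*0.34 + 398*0.64) / 510
x3 = 57.41%


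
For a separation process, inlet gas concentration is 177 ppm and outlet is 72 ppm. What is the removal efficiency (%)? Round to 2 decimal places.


Efficiency = (G_in - G_out) / G_in * 100%
Efficiency = (177 - 72) / 177 * 100
Efficiency = 105 / 177 * 100
Efficiency = 59.32%


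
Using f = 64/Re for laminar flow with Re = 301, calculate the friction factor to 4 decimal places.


f = 64 / Re
f = 64 / 301
f = 0.2126


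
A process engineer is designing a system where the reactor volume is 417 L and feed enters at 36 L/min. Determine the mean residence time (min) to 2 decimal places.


tau = V / v0
tau = 417 / 36
tau = 11.58 min


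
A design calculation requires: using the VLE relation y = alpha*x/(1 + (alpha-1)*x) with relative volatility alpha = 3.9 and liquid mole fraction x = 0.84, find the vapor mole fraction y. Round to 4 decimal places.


y = alpha*x / (1 + (alpha-1)*x)
y = 3.9*0.84 / (1 + (3.9-1)*0.84)
y = 3.276 / (1 + 2.436)
y = 3.276 / 3.436
y = 0.9534


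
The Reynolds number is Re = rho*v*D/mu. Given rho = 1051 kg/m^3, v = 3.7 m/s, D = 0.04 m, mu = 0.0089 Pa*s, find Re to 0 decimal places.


Re = rho * v * D / mu
Re = 1051 * 3.7 * 0.04 / 0.0089
Re = 155.548 / 0.0089
Re = 17477


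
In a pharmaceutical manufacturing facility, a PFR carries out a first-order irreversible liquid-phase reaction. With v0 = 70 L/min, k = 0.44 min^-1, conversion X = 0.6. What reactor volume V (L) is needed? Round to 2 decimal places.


V = (v0/k) * ln(1/(1-X))
V = (70/0.44) * ln(1/(1-0.6))
V = 159.090909 * ln(2.5)
V = 159.090909 * 0.916291
V = 145.77 L


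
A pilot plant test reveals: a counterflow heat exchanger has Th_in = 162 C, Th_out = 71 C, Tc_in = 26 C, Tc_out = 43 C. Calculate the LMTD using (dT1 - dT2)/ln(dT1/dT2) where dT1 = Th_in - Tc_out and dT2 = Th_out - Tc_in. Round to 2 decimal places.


dT1 = Th_in - Tc_out = 162 - 43 = 119
dT2 = Th_out - Tc_in = 71 - 26 = 45
LMTD = (dT1 - dT2) / ln(dT1/dT2)
LMTD = (119 - 45) / ln(119/45)
LMTD = 76.10 K


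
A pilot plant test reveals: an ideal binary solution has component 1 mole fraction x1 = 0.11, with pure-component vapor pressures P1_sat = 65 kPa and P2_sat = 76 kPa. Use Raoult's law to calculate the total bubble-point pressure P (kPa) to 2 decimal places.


P = x1*P1_sat + x2*P2_sat
x2 = 1 - x1 = 1 - 0.11 = 0.89
P = 0.11*65 + 0.89*76
P = 7.15 + 67.64
P = 74.79 kPa


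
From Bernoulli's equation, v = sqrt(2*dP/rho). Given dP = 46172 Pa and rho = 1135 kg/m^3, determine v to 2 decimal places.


v = sqrt(2*dP/rho)
v = sqrt(2*46172/1135)
v = sqrt(81.360352)
v = 9.02 m/s


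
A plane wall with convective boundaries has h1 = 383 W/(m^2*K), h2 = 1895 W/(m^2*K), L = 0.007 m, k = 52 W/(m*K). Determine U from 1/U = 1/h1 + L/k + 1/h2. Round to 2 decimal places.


1/U = 1/h1 + L/k + 1/h2
1/U = 1/383 + 0.007/52 + 1/1895
1/U = 0.0026109661 + 0.0001346154 + 0.0005277045
1/U = 0.003273286
U = 305.50 W/(m^2*K)


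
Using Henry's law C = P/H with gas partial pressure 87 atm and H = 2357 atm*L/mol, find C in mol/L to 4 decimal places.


C = P / H
C = 87 / 2357
C = 0.0369 mol/L


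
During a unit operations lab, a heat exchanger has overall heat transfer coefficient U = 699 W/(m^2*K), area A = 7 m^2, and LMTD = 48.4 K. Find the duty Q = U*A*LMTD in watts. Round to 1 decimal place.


Q = U * A * LMTD
Q = 699 * 7 * 48.4
Q = 236821.2 W


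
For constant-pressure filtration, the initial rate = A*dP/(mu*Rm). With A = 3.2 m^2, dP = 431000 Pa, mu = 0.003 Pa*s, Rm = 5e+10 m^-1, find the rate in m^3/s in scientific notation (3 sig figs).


rate = A * dP / (mu * Rm)
rate = 3.2 * 431000 / (0.003 * 5e+10)
rate = 1379200.0 / 1.500e+08
rate = 9.19e-03 m^3/s


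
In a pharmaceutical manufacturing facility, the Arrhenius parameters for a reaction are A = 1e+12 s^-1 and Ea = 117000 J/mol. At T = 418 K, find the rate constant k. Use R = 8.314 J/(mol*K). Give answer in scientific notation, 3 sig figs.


k = A * exp(-Ea/(R*T))
k = 1e+12 * exp(-117000 / (8.314 * 418))
k = 1e+12 * exp(-33.666623)
k = 2.39e-03


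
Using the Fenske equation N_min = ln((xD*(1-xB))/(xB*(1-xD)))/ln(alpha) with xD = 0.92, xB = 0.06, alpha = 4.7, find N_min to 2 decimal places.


N_min = ln((xD*(1-xB))/(xB*(1-xD))) / ln(alpha)
Numerator inside ln: 0.8648 / 0.0048 = 180.166667
ln(180.166667) = 5.193882
ln(alpha) = ln(4.7) = 1.547563
N_min = 5.193882 / 1.547563 = 3.36


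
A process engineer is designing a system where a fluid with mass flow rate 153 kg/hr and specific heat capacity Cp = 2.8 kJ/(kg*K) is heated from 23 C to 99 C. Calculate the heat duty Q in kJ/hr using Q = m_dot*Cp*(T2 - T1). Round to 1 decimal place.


Q = m_dot * Cp * (T2 - T1)
Q = 153 * 2.8 * (99 - 23)
Q = 153 * 2.8 * 76
Q = 32558.4 kJ/hr


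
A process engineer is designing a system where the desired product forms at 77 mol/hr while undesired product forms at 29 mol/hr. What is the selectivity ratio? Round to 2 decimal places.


S = desired product rate / undesired product rate
S = 77 / 29
S = 2.66


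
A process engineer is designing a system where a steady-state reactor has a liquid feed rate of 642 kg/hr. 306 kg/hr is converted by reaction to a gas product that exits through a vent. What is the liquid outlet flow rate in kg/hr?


Steady-state mass balance on the main outlet: F_out = F_in - F_removed
F_out = 642 - 306
F_out = 336 kg/hr


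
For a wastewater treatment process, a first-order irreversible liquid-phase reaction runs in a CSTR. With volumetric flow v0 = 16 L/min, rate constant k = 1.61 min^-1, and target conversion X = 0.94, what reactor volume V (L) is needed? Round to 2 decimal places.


V = v0 * X / (k * (1 - X))
V = 16 * 0.94 / (1.61 * (1 - 0.94))
V = 15.04 / (1.61 * 0.06)
V = 15.04 / 0.0966
V = 155.69 L


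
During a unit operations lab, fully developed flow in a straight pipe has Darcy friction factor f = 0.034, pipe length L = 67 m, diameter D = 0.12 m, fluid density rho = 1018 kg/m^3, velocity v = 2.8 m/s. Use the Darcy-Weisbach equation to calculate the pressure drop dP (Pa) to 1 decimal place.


dP = f * (L/D) * (rho*v^2/2)
dP = 0.034 * (67/0.12) * (1018*2.8^2/2)
L/D = 558.33333333
rho*v^2/2 = 1018*7.84/2 = 3990.56
dP = 0.034 * 558.33333333 * 3990.56
dP = 75754.1 Pa


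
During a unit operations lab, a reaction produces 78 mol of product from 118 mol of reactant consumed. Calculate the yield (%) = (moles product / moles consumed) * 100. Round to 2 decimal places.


Yield = (moles product / moles consumed) * 100%
Yield = (78 / 118) * 100
Yield = 0.661 * 100
Yield = 66.10%


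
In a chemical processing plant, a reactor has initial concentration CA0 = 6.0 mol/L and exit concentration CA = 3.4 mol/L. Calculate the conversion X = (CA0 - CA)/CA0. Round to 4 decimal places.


X = (CA0 - CA) / CA0
X = (6.0 - 3.4) / 6.0
X = 2.6 / 6.0
X = 0.4333


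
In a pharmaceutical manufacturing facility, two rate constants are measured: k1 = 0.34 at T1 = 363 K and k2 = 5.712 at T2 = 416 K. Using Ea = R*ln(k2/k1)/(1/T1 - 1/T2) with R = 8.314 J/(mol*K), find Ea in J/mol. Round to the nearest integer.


Ea = R * ln(k2/k1) / (1/T1 - 1/T2)
ln(k2/k1) = ln(5.712/0.34) = 2.8213789
1/T1 - 1/T2 = 1/363 - 1/416 = 0.000350974783
Ea = 8.314 * 2.8213789 / 0.000350974783
Ea = 66834 J/mol


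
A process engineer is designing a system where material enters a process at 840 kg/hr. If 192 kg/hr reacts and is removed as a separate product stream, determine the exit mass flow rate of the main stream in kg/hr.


Steady-state mass balance on the main outlet: F_out = F_in - F_removed
F_out = 840 - 192
F_out = 648 kg/hr


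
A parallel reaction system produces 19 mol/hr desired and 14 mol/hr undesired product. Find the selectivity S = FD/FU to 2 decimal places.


S = desired product rate / undesired product rate
S = 19 / 14
S = 1.36


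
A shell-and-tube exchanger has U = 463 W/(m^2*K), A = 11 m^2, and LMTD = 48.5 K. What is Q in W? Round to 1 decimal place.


Q = U * A * LMTD
Q = 463 * 11 * 48.5
Q = 247010.5 W


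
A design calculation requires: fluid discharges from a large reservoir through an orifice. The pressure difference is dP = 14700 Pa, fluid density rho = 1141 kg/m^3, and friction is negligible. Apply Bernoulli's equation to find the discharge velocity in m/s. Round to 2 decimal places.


v = sqrt(2*dP/rho)
v = sqrt(2*14700/1141)
v = sqrt(25.766871)
v = 5.08 m/s


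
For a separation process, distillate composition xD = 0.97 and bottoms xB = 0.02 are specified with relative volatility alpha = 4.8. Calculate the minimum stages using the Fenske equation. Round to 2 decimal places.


N_min = ln((xD*(1-xB))/(xB*(1-xD))) / ln(alpha)
Numerator inside ln: 0.9506 / 0.0006 = 1584.333333
ln(1584.333333) = 7.367919
ln(alpha) = ln(4.8) = 1.568616
N_min = 7.367919 / 1.568616 = 4.70


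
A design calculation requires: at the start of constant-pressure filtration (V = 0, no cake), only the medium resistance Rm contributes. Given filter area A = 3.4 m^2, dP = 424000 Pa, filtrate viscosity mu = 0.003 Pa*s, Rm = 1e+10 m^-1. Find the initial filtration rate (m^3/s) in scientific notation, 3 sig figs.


rate = A * dP / (mu * Rm)
rate = 3.4 * 424000 / (0.003 * 1e+10)
rate = 1441600.0 / 3.000e+07
rate = 4.81e-02 m^3/s
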